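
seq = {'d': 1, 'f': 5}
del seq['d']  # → {'f': 5}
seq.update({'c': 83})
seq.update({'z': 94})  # {'f': 5, 'c': 83, 'z': 94}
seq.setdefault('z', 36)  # 94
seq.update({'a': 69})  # {'f': 5, 'c': 83, 'z': 94, 'a': 69}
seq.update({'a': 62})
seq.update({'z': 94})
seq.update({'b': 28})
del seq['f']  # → {'c': 83, 'z': 94, 'a': 62, 'b': 28}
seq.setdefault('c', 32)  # 83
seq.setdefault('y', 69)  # 69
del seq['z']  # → {'c': 83, 'a': 62, 'b': 28, 'y': 69}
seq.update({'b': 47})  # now {'c': 83, 'a': 62, 'b': 47, 'y': 69}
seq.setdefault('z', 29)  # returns 29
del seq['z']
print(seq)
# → {'c': 83, 'a': 62, 'b': 47, 'y': 69}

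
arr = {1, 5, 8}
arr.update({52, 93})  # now {1, 5, 8, 52, 93}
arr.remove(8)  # {1, 5, 52, 93}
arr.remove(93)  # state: {1, 5, 52}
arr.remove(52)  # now {1, 5}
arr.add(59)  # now {1, 5, 59}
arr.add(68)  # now {1, 5, 59, 68}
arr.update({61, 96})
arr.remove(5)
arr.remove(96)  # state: {1, 59, 61, 68}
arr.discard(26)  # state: {1, 59, 61, 68}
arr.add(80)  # {1, 59, 61, 68, 80}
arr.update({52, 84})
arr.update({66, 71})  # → {1, 52, 59, 61, 66, 68, 71, 80, 84}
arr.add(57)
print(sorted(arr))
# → [1, 52, 57, 59, 61, 66, 68, 71, 80, 84]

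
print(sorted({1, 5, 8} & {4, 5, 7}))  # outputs [5]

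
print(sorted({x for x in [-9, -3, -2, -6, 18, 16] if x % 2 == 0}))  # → [-6, -2, 16, 18]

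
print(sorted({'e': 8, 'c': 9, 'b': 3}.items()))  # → [('b', 3), ('c', 9), ('e', 8)]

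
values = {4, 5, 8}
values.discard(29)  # {4, 5, 8}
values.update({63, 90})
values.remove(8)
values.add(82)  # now {4, 5, 63, 82, 90}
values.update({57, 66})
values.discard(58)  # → {4, 5, 57, 63, 66, 82, 90}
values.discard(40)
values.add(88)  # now {4, 5, 57, 63, 66, 82, 88, 90}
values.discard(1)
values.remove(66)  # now {4, 5, 57, 63, 82, 88, 90}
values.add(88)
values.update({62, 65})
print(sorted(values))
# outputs [4, 5, 57, 62, 63, 65, 82, 88, 90]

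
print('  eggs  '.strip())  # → eggs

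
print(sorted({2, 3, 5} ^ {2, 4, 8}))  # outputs [3, 4, 5, 8]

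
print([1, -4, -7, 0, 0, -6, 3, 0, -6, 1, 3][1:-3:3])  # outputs [-4, 0, 0]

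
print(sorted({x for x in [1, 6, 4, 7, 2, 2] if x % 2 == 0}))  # [2, 4, 6]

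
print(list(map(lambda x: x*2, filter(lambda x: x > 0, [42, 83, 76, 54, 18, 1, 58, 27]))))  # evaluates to [84, 166, 152, 108, 36, 2, 116, 54]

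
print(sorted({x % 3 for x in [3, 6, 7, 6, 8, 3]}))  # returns [0, 1, 2]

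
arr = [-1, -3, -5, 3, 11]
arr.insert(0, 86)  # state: [86, -1, -3, -5, 3, 11]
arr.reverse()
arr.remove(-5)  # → [11, 3, -3, -1, 86]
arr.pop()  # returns 86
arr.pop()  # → -1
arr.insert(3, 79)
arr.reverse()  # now [79, -3, 3, 11]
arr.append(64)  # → [79, -3, 3, 11, 64]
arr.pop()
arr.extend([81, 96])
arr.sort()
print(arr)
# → [-3, 3, 11, 79, 81, 96]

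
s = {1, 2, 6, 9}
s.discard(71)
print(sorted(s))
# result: [1, 2, 6, 9]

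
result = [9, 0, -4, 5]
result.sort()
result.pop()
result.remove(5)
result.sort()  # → [-4, 0]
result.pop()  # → 0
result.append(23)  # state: [-4, 23]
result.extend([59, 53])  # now [-4, 23, 59, 53]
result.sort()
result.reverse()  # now [59, 53, 23, -4]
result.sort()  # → [-4, 23, 53, 59]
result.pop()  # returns 59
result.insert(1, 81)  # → [-4, 81, 23, 53]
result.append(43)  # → [-4, 81, 23, 53, 43]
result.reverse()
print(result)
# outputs [43, 53, 23, 81, -4]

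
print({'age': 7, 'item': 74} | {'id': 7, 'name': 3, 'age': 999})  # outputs {'age': 999, 'item': 74, 'id': 7, 'name': 3}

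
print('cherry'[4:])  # ry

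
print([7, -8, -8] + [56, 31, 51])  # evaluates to [7, -8, -8, 56, 31, 51]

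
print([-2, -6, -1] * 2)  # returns [-2, -6, -1, -2, -6, -1]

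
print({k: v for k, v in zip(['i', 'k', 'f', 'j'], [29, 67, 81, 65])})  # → {'i': 29, 'k': 67, 'f': 81, 'j': 65}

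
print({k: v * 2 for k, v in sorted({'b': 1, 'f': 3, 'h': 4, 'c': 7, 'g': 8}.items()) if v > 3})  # {'c': 14, 'g': 16, 'h': 8}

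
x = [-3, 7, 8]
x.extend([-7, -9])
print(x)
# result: [-3, 7, 8, -7, -9]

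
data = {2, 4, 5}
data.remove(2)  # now {4, 5}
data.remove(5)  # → {4}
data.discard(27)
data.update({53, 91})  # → {4, 53, 91}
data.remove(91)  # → {4, 53}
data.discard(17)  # {4, 53}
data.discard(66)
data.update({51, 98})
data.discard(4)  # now {51, 53, 98}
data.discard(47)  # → {51, 53, 98}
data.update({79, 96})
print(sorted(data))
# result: [51, 53, 79, 96, 98]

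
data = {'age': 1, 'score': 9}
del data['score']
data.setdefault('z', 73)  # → 73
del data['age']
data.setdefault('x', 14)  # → 14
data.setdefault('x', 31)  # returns 14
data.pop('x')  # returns 14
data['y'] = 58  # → {'z': 73, 'y': 58}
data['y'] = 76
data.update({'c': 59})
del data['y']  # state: {'z': 73, 'c': 59}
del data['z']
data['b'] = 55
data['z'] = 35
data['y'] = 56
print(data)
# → {'c': 59, 'b': 55, 'z': 35, 'y': 56}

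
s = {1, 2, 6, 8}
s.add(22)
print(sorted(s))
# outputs [1, 2, 6, 8, 22]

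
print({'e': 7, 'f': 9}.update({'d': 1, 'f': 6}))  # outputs None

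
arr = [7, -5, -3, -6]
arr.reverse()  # [-6, -3, -5, 7]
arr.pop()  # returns 7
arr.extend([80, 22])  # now [-6, -3, -5, 80, 22]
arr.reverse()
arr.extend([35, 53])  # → [22, 80, -5, -3, -6, 35, 53]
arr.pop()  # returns 53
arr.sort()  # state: [-6, -5, -3, 22, 35, 80]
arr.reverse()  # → [80, 35, 22, -3, -5, -6]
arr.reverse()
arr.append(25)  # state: [-6, -5, -3, 22, 35, 80, 25]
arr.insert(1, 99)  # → [-6, 99, -5, -3, 22, 35, 80, 25]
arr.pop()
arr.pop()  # 80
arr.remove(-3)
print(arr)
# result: [-6, 99, -5, 22, 35]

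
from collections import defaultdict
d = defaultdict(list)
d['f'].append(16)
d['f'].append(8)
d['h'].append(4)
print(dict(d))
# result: {'f': [16, 8], 'h': [4]}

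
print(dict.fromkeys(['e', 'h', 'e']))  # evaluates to {'e': None, 'h': None}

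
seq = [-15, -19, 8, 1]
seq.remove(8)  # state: [-15, -19, 1]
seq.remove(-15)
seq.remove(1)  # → [-19]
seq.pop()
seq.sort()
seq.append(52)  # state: [52]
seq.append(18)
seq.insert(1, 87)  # [52, 87, 18]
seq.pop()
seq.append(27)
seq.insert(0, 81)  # [81, 52, 87, 27]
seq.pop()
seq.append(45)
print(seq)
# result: [81, 52, 87, 45]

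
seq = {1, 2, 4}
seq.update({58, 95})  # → {1, 2, 4, 58, 95}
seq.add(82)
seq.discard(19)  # {1, 2, 4, 58, 82, 95}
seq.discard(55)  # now {1, 2, 4, 58, 82, 95}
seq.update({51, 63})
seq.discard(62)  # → {1, 2, 4, 51, 58, 63, 82, 95}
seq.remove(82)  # {1, 2, 4, 51, 58, 63, 95}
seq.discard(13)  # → {1, 2, 4, 51, 58, 63, 95}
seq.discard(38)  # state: {1, 2, 4, 51, 58, 63, 95}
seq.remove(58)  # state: {1, 2, 4, 51, 63, 95}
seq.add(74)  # {1, 2, 4, 51, 63, 74, 95}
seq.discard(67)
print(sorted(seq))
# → [1, 2, 4, 51, 63, 74, 95]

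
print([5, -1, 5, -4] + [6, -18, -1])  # [5, -1, 5, -4, 6, -18, -1]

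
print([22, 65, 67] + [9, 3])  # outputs [22, 65, 67, 9, 3]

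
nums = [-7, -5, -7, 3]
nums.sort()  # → [-7, -7, -5, 3]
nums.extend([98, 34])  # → [-7, -7, -5, 3, 98, 34]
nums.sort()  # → [-7, -7, -5, 3, 34, 98]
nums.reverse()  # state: [98, 34, 3, -5, -7, -7]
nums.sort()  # [-7, -7, -5, 3, 34, 98]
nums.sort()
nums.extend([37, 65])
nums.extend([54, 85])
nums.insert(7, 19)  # [-7, -7, -5, 3, 34, 98, 37, 19, 65, 54, 85]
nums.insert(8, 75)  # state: [-7, -7, -5, 3, 34, 98, 37, 19, 75, 65, 54, 85]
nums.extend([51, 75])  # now [-7, -7, -5, 3, 34, 98, 37, 19, 75, 65, 54, 85, 51, 75]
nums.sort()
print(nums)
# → [-7, -7, -5, 3, 19, 34, 37, 51, 54, 65, 75, 75, 85, 98]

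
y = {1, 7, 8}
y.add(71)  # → {1, 7, 8, 71}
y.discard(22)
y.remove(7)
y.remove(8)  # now {1, 71}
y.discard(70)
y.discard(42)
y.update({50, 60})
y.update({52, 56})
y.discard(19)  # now {1, 50, 52, 56, 60, 71}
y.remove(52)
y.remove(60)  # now {1, 50, 56, 71}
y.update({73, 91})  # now {1, 50, 56, 71, 73, 91}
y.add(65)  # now {1, 50, 56, 65, 71, 73, 91}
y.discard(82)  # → {1, 50, 56, 65, 71, 73, 91}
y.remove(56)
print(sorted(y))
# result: [1, 50, 65, 71, 73, 91]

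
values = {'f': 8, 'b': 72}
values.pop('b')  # 72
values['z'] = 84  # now {'f': 8, 'z': 84}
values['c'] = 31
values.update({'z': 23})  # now {'f': 8, 'z': 23, 'c': 31}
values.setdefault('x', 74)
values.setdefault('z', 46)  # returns 23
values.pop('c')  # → 31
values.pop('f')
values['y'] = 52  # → {'z': 23, 'x': 74, 'y': 52}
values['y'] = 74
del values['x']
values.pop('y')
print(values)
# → {'z': 23}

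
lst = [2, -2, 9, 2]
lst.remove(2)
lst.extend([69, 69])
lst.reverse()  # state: [69, 69, 2, 9, -2]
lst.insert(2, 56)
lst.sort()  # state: [-2, 2, 9, 56, 69, 69]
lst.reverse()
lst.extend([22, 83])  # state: [69, 69, 56, 9, 2, -2, 22, 83]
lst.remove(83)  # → [69, 69, 56, 9, 2, -2, 22]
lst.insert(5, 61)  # [69, 69, 56, 9, 2, 61, -2, 22]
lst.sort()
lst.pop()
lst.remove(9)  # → [-2, 2, 22, 56, 61, 69]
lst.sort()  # [-2, 2, 22, 56, 61, 69]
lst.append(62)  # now [-2, 2, 22, 56, 61, 69, 62]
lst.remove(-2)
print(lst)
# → [2, 22, 56, 61, 69, 62]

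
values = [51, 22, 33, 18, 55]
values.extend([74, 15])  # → [51, 22, 33, 18, 55, 74, 15]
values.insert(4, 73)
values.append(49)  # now [51, 22, 33, 18, 73, 55, 74, 15, 49]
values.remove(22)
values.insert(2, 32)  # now [51, 33, 32, 18, 73, 55, 74, 15, 49]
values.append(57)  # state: [51, 33, 32, 18, 73, 55, 74, 15, 49, 57]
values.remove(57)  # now [51, 33, 32, 18, 73, 55, 74, 15, 49]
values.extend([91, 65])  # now [51, 33, 32, 18, 73, 55, 74, 15, 49, 91, 65]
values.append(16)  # [51, 33, 32, 18, 73, 55, 74, 15, 49, 91, 65, 16]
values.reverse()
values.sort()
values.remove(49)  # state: [15, 16, 18, 32, 33, 51, 55, 65, 73, 74, 91]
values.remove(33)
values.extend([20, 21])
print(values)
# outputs [15, 16, 18, 32, 51, 55, 65, 73, 74, 91, 20, 21]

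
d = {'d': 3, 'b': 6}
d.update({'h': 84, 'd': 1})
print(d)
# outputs {'d': 1, 'b': 6, 'h': 84}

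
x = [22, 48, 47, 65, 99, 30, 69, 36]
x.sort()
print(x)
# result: [22, 30, 36, 47, 48, 65, 69, 99]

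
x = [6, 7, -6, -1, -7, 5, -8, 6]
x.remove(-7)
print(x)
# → [6, 7, -6, -1, 5, -8, 6]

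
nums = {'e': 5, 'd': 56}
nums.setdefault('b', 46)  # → 46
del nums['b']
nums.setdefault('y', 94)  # 94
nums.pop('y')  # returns 94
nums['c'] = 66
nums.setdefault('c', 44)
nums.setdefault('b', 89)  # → 89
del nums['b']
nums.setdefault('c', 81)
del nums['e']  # {'d': 56, 'c': 66}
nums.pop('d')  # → 56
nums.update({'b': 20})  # {'c': 66, 'b': 20}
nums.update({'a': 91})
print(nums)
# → {'c': 66, 'b': 20, 'a': 91}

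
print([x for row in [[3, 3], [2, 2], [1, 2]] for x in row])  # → [3, 3, 2, 2, 1, 2]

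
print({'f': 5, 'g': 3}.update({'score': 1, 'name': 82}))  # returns None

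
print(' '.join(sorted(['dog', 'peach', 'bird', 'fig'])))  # bird dog fig peach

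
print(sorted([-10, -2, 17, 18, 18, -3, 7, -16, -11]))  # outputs [-16, -11, -10, -3, -2, 7, 17, 18, 18]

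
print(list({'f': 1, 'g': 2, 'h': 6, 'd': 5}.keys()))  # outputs ['f', 'g', 'h', 'd']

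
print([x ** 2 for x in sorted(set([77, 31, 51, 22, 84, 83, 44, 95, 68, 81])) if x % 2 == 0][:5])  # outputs [484, 1936, 4624, 7056]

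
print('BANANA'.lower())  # banana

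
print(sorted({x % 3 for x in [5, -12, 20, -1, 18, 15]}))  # [0, 2]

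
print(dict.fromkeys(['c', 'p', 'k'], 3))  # {'c': 3, 'p': 3, 'k': 3}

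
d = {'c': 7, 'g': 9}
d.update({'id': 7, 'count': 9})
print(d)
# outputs {'c': 7, 'g': 9, 'id': 7, 'count': 9}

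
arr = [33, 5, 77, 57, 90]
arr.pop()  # 90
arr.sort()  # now [5, 33, 57, 77]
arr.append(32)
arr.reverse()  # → [32, 77, 57, 33, 5]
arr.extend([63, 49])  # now [32, 77, 57, 33, 5, 63, 49]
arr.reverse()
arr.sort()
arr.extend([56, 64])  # [5, 32, 33, 49, 57, 63, 77, 56, 64]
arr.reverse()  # [64, 56, 77, 63, 57, 49, 33, 32, 5]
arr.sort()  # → [5, 32, 33, 49, 56, 57, 63, 64, 77]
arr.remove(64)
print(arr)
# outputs [5, 32, 33, 49, 56, 57, 63, 77]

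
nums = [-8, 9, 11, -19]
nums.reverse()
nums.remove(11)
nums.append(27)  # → [-19, 9, -8, 27]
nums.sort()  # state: [-19, -8, 9, 27]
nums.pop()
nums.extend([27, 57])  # [-19, -8, 9, 27, 57]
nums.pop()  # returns 57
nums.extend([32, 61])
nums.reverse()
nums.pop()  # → -19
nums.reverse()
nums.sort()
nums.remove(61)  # [-8, 9, 27, 32]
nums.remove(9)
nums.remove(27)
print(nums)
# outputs [-8, 32]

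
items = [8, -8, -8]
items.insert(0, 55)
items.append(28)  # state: [55, 8, -8, -8, 28]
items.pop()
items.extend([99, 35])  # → [55, 8, -8, -8, 99, 35]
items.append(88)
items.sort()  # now [-8, -8, 8, 35, 55, 88, 99]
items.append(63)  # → [-8, -8, 8, 35, 55, 88, 99, 63]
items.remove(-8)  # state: [-8, 8, 35, 55, 88, 99, 63]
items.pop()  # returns 63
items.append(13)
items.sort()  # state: [-8, 8, 13, 35, 55, 88, 99]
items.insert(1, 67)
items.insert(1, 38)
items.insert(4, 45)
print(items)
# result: [-8, 38, 67, 8, 45, 13, 35, 55, 88, 99]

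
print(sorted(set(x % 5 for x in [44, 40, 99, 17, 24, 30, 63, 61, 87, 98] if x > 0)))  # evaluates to [0, 1, 2, 3, 4]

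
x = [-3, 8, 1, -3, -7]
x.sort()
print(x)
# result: [-7, -3, -3, 1, 8]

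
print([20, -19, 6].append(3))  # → None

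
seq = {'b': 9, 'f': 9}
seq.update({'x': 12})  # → {'b': 9, 'f': 9, 'x': 12}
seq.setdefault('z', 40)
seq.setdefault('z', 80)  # 40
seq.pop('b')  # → 9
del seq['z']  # {'f': 9, 'x': 12}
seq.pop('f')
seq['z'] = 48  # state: {'x': 12, 'z': 48}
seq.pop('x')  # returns 12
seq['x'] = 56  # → {'z': 48, 'x': 56}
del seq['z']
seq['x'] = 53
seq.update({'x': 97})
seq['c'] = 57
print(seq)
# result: {'x': 97, 'c': 57}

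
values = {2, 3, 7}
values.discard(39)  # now {2, 3, 7}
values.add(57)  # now {2, 3, 7, 57}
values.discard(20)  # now {2, 3, 7, 57}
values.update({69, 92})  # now {2, 3, 7, 57, 69, 92}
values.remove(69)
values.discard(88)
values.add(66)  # {2, 3, 7, 57, 66, 92}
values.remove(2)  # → {3, 7, 57, 66, 92}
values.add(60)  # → {3, 7, 57, 60, 66, 92}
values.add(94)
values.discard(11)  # {3, 7, 57, 60, 66, 92, 94}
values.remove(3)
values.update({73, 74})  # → {7, 57, 60, 66, 73, 74, 92, 94}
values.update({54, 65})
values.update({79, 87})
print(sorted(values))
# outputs [7, 54, 57, 60, 65, 66, 73, 74, 79, 87, 92, 94]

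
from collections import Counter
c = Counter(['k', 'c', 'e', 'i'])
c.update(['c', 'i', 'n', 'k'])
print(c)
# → Counter({'k': 2, 'c': 2, 'i': 2, 'e': 1, 'n': 1})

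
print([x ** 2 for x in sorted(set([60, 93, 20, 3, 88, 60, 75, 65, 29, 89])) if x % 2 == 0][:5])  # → [400, 3600, 7744]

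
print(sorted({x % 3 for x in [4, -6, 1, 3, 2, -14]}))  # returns [0, 1, 2]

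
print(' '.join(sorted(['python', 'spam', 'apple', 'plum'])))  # apple plum python spam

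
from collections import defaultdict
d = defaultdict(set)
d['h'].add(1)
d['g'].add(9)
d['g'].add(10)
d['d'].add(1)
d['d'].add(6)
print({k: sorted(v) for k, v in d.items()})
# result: {'h': [1], 'g': [9, 10], 'd': [1, 6]}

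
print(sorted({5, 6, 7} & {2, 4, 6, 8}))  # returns [6]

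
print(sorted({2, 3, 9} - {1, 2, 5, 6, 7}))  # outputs [3, 9]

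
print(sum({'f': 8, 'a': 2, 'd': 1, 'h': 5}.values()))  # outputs 16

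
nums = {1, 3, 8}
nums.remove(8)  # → {1, 3}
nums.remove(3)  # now {1}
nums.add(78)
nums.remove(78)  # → {1}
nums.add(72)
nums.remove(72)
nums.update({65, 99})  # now {1, 65, 99}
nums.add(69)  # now {1, 65, 69, 99}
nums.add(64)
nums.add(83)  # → {1, 64, 65, 69, 83, 99}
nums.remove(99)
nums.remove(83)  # {1, 64, 65, 69}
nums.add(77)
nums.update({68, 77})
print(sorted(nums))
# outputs [1, 64, 65, 68, 69, 77]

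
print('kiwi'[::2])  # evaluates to kw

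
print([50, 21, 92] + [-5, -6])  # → [50, 21, 92, -5, -6]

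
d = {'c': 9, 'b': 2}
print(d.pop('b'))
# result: 2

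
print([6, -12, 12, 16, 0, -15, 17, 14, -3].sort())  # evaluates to None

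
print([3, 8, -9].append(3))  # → None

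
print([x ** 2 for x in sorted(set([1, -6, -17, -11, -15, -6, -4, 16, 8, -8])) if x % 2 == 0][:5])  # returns [64, 36, 16, 64, 256]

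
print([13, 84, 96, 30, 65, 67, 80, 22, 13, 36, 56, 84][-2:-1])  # [56]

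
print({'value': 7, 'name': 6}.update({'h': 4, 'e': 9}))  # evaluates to None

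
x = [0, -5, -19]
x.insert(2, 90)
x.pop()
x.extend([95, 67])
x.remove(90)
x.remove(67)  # [0, -5, 95]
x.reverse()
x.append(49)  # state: [95, -5, 0, 49]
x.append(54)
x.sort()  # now [-5, 0, 49, 54, 95]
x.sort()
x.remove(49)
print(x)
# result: [-5, 0, 54, 95]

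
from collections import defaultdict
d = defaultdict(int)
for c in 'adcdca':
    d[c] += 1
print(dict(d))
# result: {'a': 2, 'd': 2, 'c': 2}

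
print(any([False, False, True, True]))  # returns True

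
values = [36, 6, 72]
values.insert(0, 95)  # [95, 36, 6, 72]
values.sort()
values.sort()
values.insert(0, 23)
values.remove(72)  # [23, 6, 36, 95]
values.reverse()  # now [95, 36, 6, 23]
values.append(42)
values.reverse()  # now [42, 23, 6, 36, 95]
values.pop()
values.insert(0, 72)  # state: [72, 42, 23, 6, 36]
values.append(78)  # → [72, 42, 23, 6, 36, 78]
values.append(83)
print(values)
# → [72, 42, 23, 6, 36, 78, 83]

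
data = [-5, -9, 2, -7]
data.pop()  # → -7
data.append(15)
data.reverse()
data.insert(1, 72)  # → [15, 72, 2, -9, -5]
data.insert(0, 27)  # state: [27, 15, 72, 2, -9, -5]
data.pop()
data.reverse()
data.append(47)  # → [-9, 2, 72, 15, 27, 47]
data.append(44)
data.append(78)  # [-9, 2, 72, 15, 27, 47, 44, 78]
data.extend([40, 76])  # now [-9, 2, 72, 15, 27, 47, 44, 78, 40, 76]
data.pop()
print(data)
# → [-9, 2, 72, 15, 27, 47, 44, 78, 40]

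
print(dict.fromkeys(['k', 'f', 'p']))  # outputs {'k': None, 'f': None, 'p': None}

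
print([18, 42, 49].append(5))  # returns None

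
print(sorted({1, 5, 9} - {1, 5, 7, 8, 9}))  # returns []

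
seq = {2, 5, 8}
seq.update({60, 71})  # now {2, 5, 8, 60, 71}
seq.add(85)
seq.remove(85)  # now {2, 5, 8, 60, 71}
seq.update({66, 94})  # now {2, 5, 8, 60, 66, 71, 94}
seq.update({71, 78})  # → {2, 5, 8, 60, 66, 71, 78, 94}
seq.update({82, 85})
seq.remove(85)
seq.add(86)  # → {2, 5, 8, 60, 66, 71, 78, 82, 86, 94}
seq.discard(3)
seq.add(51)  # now {2, 5, 8, 51, 60, 66, 71, 78, 82, 86, 94}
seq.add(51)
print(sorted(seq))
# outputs [2, 5, 8, 51, 60, 66, 71, 78, 82, 86, 94]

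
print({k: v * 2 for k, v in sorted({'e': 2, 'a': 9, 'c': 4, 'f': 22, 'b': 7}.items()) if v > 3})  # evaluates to {'a': 18, 'b': 14, 'c': 8, 'f': 44}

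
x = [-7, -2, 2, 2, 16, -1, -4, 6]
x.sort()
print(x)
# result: [-7, -4, -2, -1, 2, 2, 6, 16]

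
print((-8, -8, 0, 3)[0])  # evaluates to -8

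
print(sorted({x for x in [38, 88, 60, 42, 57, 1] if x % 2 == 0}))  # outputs [38, 42, 60, 88]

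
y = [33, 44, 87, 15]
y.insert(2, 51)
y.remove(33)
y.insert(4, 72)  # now [44, 51, 87, 15, 72]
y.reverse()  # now [72, 15, 87, 51, 44]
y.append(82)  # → [72, 15, 87, 51, 44, 82]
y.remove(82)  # [72, 15, 87, 51, 44]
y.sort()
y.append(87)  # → [15, 44, 51, 72, 87, 87]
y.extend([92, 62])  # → [15, 44, 51, 72, 87, 87, 92, 62]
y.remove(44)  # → [15, 51, 72, 87, 87, 92, 62]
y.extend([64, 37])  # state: [15, 51, 72, 87, 87, 92, 62, 64, 37]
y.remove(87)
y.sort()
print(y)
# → [15, 37, 51, 62, 64, 72, 87, 92]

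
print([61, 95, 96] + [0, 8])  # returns [61, 95, 96, 0, 8]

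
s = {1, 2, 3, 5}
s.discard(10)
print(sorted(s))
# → [1, 2, 3, 5]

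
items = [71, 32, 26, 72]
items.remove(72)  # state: [71, 32, 26]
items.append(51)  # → [71, 32, 26, 51]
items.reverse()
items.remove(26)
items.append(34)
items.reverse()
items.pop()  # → 51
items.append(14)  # [34, 71, 32, 14]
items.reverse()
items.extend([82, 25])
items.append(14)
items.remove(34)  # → [14, 32, 71, 82, 25, 14]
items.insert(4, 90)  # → [14, 32, 71, 82, 90, 25, 14]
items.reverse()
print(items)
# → [14, 25, 90, 82, 71, 32, 14]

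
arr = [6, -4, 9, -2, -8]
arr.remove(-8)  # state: [6, -4, 9, -2]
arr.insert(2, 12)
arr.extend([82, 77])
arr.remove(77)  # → [6, -4, 12, 9, -2, 82]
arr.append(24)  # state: [6, -4, 12, 9, -2, 82, 24]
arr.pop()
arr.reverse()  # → [82, -2, 9, 12, -4, 6]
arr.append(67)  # [82, -2, 9, 12, -4, 6, 67]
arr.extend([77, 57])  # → [82, -2, 9, 12, -4, 6, 67, 77, 57]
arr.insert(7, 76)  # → [82, -2, 9, 12, -4, 6, 67, 76, 77, 57]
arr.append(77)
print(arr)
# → [82, -2, 9, 12, -4, 6, 67, 76, 77, 57, 77]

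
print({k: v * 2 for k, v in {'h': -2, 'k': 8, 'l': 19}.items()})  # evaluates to {'h': -4, 'k': 16, 'l': 38}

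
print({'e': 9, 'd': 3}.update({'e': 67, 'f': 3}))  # None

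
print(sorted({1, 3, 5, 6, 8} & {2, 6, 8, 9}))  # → [6, 8]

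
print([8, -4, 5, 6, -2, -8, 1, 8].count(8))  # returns 2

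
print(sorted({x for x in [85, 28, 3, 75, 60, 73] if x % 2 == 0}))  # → [28, 60]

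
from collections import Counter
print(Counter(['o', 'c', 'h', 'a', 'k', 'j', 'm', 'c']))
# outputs Counter({'c': 2, 'o': 1, 'h': 1, 'a': 1, 'k': 1, 'j': 1, 'm': 1})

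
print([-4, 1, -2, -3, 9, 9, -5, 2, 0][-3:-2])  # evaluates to [-5]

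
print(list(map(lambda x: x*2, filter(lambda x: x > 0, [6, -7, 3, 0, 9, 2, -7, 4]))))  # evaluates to [12, 6, 18, 4, 8]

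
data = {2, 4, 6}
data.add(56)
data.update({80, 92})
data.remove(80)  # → {2, 4, 6, 56, 92}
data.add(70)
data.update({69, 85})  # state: {2, 4, 6, 56, 69, 70, 85, 92}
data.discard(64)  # {2, 4, 6, 56, 69, 70, 85, 92}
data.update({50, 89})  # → {2, 4, 6, 50, 56, 69, 70, 85, 89, 92}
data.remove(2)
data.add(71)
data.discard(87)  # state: {4, 6, 50, 56, 69, 70, 71, 85, 89, 92}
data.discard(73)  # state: {4, 6, 50, 56, 69, 70, 71, 85, 89, 92}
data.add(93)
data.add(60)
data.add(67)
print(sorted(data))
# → [4, 6, 50, 56, 60, 67, 69, 70, 71, 85, 89, 92, 93]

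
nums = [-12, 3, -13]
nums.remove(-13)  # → [-12, 3]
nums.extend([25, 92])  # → [-12, 3, 25, 92]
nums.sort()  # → [-12, 3, 25, 92]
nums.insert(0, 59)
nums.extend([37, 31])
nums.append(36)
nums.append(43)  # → [59, -12, 3, 25, 92, 37, 31, 36, 43]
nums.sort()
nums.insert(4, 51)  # [-12, 3, 25, 31, 51, 36, 37, 43, 59, 92]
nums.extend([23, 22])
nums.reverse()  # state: [22, 23, 92, 59, 43, 37, 36, 51, 31, 25, 3, -12]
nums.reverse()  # [-12, 3, 25, 31, 51, 36, 37, 43, 59, 92, 23, 22]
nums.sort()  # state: [-12, 3, 22, 23, 25, 31, 36, 37, 43, 51, 59, 92]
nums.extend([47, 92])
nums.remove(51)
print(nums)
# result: [-12, 3, 22, 23, 25, 31, 36, 37, 43, 59, 92, 47, 92]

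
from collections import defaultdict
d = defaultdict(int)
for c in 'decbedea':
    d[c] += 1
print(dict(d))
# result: {'d': 2, 'e': 3, 'c': 1, 'b': 1, 'a': 1}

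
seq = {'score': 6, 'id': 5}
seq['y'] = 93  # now {'score': 6, 'id': 5, 'y': 93}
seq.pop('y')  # 93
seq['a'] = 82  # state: {'score': 6, 'id': 5, 'a': 82}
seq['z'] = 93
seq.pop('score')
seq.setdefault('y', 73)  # 73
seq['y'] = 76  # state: {'id': 5, 'a': 82, 'z': 93, 'y': 76}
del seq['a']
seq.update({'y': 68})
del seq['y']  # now {'id': 5, 'z': 93}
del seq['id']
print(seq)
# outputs {'z': 93}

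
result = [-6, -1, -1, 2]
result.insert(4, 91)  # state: [-6, -1, -1, 2, 91]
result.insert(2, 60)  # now [-6, -1, 60, -1, 2, 91]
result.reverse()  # [91, 2, -1, 60, -1, -6]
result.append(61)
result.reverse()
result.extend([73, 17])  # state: [61, -6, -1, 60, -1, 2, 91, 73, 17]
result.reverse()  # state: [17, 73, 91, 2, -1, 60, -1, -6, 61]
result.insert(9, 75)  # [17, 73, 91, 2, -1, 60, -1, -6, 61, 75]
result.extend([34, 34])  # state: [17, 73, 91, 2, -1, 60, -1, -6, 61, 75, 34, 34]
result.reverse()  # [34, 34, 75, 61, -6, -1, 60, -1, 2, 91, 73, 17]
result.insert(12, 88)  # [34, 34, 75, 61, -6, -1, 60, -1, 2, 91, 73, 17, 88]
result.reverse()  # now [88, 17, 73, 91, 2, -1, 60, -1, -6, 61, 75, 34, 34]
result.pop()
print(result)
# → [88, 17, 73, 91, 2, -1, 60, -1, -6, 61, 75, 34]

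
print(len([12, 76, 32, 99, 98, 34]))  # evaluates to 6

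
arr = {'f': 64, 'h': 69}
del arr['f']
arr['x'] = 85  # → {'h': 69, 'x': 85}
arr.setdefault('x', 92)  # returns 85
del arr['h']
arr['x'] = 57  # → {'x': 57}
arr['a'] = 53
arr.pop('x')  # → 57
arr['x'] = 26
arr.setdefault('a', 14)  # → 53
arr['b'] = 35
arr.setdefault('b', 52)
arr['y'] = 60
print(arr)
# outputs {'a': 53, 'x': 26, 'b': 35, 'y': 60}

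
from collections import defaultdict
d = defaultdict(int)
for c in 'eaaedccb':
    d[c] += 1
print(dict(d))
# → {'e': 2, 'a': 2, 'd': 1, 'c': 2, 'b': 1}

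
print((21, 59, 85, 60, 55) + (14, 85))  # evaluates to (21, 59, 85, 60, 55, 14, 85)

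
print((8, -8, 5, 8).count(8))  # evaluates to 2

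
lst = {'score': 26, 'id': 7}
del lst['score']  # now {'id': 7}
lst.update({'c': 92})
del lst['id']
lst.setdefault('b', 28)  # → 28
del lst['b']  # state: {'c': 92}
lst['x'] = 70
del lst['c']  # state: {'x': 70}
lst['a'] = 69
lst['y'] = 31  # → {'x': 70, 'a': 69, 'y': 31}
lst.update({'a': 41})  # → {'x': 70, 'a': 41, 'y': 31}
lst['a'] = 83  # {'x': 70, 'a': 83, 'y': 31}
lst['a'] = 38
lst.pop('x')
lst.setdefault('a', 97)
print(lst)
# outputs {'a': 38, 'y': 31}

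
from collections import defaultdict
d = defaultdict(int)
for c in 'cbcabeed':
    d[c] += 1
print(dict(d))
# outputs {'c': 2, 'b': 2, 'a': 1, 'e': 2, 'd': 1}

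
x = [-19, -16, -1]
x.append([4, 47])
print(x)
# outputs [-19, -16, -1, [4, 47]]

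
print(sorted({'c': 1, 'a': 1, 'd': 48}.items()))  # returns [('a', 1), ('c', 1), ('d', 48)]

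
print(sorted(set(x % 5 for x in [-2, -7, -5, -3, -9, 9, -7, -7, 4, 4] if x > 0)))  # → [4]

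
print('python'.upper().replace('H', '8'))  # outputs PYT8ON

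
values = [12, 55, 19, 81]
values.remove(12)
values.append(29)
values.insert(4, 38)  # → [55, 19, 81, 29, 38]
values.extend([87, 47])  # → [55, 19, 81, 29, 38, 87, 47]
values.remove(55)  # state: [19, 81, 29, 38, 87, 47]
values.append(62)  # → [19, 81, 29, 38, 87, 47, 62]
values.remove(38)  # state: [19, 81, 29, 87, 47, 62]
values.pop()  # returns 62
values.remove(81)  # [19, 29, 87, 47]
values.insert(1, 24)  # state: [19, 24, 29, 87, 47]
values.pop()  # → 47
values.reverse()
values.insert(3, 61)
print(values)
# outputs [87, 29, 24, 61, 19]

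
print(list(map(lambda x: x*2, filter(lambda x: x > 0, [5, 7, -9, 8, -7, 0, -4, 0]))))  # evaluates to [10, 14, 16]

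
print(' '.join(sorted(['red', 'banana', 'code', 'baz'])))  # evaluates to banana baz code red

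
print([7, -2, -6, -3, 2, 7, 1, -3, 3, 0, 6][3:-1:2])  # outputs [-3, 7, -3, 0]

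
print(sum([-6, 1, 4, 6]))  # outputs 5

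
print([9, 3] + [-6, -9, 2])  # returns [9, 3, -6, -9, 2]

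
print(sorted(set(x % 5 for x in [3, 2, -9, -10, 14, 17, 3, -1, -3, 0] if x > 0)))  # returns [2, 3, 4]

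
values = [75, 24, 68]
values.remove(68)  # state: [75, 24]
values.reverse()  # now [24, 75]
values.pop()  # 75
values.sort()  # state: [24]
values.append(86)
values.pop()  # 86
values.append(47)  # [24, 47]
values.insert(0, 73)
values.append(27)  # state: [73, 24, 47, 27]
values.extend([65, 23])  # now [73, 24, 47, 27, 65, 23]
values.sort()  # [23, 24, 27, 47, 65, 73]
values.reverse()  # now [73, 65, 47, 27, 24, 23]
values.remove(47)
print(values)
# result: [73, 65, 27, 24, 23]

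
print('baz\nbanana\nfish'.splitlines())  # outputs ['baz', 'banana', 'fish']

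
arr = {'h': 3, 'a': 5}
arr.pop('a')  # 5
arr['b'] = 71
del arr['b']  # {'h': 3}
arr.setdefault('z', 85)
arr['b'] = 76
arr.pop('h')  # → 3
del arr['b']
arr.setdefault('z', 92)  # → 85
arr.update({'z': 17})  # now {'z': 17}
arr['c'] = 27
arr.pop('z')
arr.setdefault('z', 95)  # 95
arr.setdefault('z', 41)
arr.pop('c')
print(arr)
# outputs {'z': 95}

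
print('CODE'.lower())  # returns code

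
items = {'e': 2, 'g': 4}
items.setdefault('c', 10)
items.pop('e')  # 2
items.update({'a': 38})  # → {'g': 4, 'c': 10, 'a': 38}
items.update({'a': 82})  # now {'g': 4, 'c': 10, 'a': 82}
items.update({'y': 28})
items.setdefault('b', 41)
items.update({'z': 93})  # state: {'g': 4, 'c': 10, 'a': 82, 'y': 28, 'b': 41, 'z': 93}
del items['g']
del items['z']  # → {'c': 10, 'a': 82, 'y': 28, 'b': 41}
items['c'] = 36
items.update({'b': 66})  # {'c': 36, 'a': 82, 'y': 28, 'b': 66}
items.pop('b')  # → 66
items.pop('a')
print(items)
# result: {'c': 36, 'y': 28}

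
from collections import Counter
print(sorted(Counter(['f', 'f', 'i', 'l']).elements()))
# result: ['f', 'f', 'i', 'l']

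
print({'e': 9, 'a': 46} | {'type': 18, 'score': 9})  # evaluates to {'e': 9, 'a': 46, 'type': 18, 'score': 9}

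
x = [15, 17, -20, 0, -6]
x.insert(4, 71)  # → [15, 17, -20, 0, 71, -6]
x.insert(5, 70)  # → [15, 17, -20, 0, 71, 70, -6]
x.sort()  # [-20, -6, 0, 15, 17, 70, 71]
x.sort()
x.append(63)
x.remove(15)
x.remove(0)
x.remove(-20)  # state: [-6, 17, 70, 71, 63]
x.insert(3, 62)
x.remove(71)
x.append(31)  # [-6, 17, 70, 62, 63, 31]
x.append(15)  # [-6, 17, 70, 62, 63, 31, 15]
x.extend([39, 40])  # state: [-6, 17, 70, 62, 63, 31, 15, 39, 40]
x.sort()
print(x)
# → [-6, 15, 17, 31, 39, 40, 62, 63, 70]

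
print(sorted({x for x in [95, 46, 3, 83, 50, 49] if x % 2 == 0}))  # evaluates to [46, 50]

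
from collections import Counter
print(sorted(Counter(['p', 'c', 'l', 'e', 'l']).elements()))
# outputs ['c', 'e', 'l', 'l', 'p']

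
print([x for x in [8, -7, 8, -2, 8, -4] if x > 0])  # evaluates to [8, 8, 8]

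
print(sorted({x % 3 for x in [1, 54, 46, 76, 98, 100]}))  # [0, 1, 2]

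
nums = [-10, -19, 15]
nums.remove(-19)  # [-10, 15]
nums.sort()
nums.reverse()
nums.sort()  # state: [-10, 15]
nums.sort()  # [-10, 15]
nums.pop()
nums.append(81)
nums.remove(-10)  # [81]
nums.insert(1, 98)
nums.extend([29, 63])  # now [81, 98, 29, 63]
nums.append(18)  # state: [81, 98, 29, 63, 18]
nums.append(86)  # [81, 98, 29, 63, 18, 86]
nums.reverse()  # [86, 18, 63, 29, 98, 81]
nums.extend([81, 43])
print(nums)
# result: [86, 18, 63, 29, 98, 81, 81, 43]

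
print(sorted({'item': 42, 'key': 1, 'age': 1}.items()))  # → [('age', 1), ('item', 42), ('key', 1)]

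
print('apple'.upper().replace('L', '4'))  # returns APP4E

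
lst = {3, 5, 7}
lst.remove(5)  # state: {3, 7}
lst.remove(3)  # {7}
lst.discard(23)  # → {7}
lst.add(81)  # {7, 81}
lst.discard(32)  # {7, 81}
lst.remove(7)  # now {81}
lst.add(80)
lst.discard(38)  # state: {80, 81}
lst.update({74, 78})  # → {74, 78, 80, 81}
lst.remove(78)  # {74, 80, 81}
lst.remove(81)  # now {74, 80}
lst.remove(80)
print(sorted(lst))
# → [74]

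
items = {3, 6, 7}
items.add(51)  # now {3, 6, 7, 51}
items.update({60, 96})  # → {3, 6, 7, 51, 60, 96}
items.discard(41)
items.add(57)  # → {3, 6, 7, 51, 57, 60, 96}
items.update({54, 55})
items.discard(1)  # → {3, 6, 7, 51, 54, 55, 57, 60, 96}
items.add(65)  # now {3, 6, 7, 51, 54, 55, 57, 60, 65, 96}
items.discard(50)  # {3, 6, 7, 51, 54, 55, 57, 60, 65, 96}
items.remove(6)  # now {3, 7, 51, 54, 55, 57, 60, 65, 96}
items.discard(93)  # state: {3, 7, 51, 54, 55, 57, 60, 65, 96}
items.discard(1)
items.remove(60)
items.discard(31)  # {3, 7, 51, 54, 55, 57, 65, 96}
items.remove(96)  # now {3, 7, 51, 54, 55, 57, 65}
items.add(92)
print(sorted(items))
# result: [3, 7, 51, 54, 55, 57, 65, 92]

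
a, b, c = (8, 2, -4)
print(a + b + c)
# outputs 6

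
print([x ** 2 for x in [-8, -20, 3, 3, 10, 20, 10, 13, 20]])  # [64, 400, 9, 9, 100, 400, 100, 169, 400]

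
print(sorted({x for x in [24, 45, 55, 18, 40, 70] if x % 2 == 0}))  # [18, 24, 40, 70]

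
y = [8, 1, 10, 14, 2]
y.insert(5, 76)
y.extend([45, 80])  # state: [8, 1, 10, 14, 2, 76, 45, 80]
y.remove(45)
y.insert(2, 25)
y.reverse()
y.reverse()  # [8, 1, 25, 10, 14, 2, 76, 80]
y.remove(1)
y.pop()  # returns 80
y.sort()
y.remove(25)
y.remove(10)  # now [2, 8, 14, 76]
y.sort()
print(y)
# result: [2, 8, 14, 76]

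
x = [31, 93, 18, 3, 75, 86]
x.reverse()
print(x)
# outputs [86, 75, 3, 18, 93, 31]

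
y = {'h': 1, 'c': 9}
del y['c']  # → {'h': 1}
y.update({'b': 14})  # {'h': 1, 'b': 14}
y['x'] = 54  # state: {'h': 1, 'b': 14, 'x': 54}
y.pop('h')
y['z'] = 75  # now {'b': 14, 'x': 54, 'z': 75}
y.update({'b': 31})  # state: {'b': 31, 'x': 54, 'z': 75}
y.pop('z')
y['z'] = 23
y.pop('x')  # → 54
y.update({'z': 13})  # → {'b': 31, 'z': 13}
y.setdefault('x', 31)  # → 31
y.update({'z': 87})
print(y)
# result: {'b': 31, 'z': 87, 'x': 31}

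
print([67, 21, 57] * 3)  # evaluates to [67, 21, 57, 67, 21, 57, 67, 21, 57]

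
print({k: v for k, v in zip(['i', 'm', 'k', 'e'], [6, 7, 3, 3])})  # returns {'i': 6, 'm': 7, 'k': 3, 'e': 3}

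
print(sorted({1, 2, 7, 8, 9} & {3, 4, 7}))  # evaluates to [7]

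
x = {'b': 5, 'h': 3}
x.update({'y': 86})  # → {'b': 5, 'h': 3, 'y': 86}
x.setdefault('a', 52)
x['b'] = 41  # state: {'b': 41, 'h': 3, 'y': 86, 'a': 52}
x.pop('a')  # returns 52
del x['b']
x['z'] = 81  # {'h': 3, 'y': 86, 'z': 81}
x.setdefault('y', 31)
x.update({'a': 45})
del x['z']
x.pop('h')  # 3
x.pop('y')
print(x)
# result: {'a': 45}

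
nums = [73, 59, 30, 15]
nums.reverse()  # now [15, 30, 59, 73]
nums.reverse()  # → [73, 59, 30, 15]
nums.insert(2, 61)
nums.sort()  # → [15, 30, 59, 61, 73]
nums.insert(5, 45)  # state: [15, 30, 59, 61, 73, 45]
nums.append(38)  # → [15, 30, 59, 61, 73, 45, 38]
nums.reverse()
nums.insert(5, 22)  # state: [38, 45, 73, 61, 59, 22, 30, 15]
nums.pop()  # 15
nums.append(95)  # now [38, 45, 73, 61, 59, 22, 30, 95]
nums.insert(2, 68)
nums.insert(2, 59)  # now [38, 45, 59, 68, 73, 61, 59, 22, 30, 95]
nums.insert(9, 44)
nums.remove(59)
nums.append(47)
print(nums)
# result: [38, 45, 68, 73, 61, 59, 22, 30, 44, 95, 47]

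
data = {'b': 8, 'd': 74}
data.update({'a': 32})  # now {'b': 8, 'd': 74, 'a': 32}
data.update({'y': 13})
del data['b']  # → {'d': 74, 'a': 32, 'y': 13}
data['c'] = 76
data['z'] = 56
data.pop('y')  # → 13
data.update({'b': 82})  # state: {'d': 74, 'a': 32, 'c': 76, 'z': 56, 'b': 82}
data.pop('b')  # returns 82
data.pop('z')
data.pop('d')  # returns 74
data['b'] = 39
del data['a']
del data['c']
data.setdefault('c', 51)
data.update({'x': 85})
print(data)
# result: {'b': 39, 'c': 51, 'x': 85}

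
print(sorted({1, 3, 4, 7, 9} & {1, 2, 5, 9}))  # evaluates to [1, 9]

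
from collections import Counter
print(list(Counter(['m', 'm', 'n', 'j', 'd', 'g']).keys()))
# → ['m', 'n', 'j', 'd', 'g']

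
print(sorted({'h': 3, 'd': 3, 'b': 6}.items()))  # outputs [('b', 6), ('d', 3), ('h', 3)]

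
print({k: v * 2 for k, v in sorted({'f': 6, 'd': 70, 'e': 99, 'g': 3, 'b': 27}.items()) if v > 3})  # {'b': 54, 'd': 140, 'e': 198, 'f': 12}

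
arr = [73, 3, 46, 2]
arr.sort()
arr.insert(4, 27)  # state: [2, 3, 46, 73, 27]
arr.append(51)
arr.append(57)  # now [2, 3, 46, 73, 27, 51, 57]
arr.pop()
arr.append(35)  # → [2, 3, 46, 73, 27, 51, 35]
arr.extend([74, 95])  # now [2, 3, 46, 73, 27, 51, 35, 74, 95]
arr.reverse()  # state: [95, 74, 35, 51, 27, 73, 46, 3, 2]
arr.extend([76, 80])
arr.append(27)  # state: [95, 74, 35, 51, 27, 73, 46, 3, 2, 76, 80, 27]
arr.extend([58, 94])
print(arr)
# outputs [95, 74, 35, 51, 27, 73, 46, 3, 2, 76, 80, 27, 58, 94]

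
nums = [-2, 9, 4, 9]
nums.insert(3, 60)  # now [-2, 9, 4, 60, 9]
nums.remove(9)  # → [-2, 4, 60, 9]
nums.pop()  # 9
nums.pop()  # 60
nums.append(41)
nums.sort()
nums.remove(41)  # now [-2, 4]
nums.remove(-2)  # [4]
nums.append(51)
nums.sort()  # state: [4, 51]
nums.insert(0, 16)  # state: [16, 4, 51]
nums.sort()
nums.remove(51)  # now [4, 16]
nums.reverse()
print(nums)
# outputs [16, 4]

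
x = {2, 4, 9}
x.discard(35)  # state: {2, 4, 9}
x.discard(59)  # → {2, 4, 9}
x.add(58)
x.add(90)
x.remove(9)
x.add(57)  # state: {2, 4, 57, 58, 90}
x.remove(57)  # {2, 4, 58, 90}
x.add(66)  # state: {2, 4, 58, 66, 90}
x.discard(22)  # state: {2, 4, 58, 66, 90}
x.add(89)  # {2, 4, 58, 66, 89, 90}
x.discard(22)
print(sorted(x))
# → [2, 4, 58, 66, 89, 90]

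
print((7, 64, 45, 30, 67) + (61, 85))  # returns (7, 64, 45, 30, 67, 61, 85)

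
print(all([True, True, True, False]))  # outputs False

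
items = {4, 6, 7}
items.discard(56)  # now {4, 6, 7}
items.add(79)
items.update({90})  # {4, 6, 7, 79, 90}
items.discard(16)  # {4, 6, 7, 79, 90}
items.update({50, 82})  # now {4, 6, 7, 50, 79, 82, 90}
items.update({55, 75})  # {4, 6, 7, 50, 55, 75, 79, 82, 90}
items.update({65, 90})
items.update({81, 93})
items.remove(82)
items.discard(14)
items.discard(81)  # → {4, 6, 7, 50, 55, 65, 75, 79, 90, 93}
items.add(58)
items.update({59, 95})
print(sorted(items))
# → [4, 6, 7, 50, 55, 58, 59, 65, 75, 79, 90, 93, 95]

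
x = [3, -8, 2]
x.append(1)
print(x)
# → [3, -8, 2, 1]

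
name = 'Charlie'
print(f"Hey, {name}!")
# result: Hey, Charlie!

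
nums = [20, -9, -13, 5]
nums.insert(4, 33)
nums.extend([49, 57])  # [20, -9, -13, 5, 33, 49, 57]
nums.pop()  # 57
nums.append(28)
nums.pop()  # 28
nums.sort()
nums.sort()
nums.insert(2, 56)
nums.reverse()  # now [49, 33, 20, 5, 56, -9, -13]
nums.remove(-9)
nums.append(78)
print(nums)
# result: [49, 33, 20, 5, 56, -13, 78]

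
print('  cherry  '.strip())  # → cherry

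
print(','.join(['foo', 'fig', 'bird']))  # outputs foo,fig,bird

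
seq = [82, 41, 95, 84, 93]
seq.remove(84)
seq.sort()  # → [41, 82, 93, 95]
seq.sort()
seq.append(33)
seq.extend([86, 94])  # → [41, 82, 93, 95, 33, 86, 94]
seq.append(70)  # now [41, 82, 93, 95, 33, 86, 94, 70]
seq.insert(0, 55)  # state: [55, 41, 82, 93, 95, 33, 86, 94, 70]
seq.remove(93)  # [55, 41, 82, 95, 33, 86, 94, 70]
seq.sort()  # [33, 41, 55, 70, 82, 86, 94, 95]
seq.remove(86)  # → [33, 41, 55, 70, 82, 94, 95]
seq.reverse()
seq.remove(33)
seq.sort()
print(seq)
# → [41, 55, 70, 82, 94, 95]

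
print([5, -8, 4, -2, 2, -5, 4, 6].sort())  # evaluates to None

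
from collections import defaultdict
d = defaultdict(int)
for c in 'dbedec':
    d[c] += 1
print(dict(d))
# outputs {'d': 2, 'b': 1, 'e': 2, 'c': 1}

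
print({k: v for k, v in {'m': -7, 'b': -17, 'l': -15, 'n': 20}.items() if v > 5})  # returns {'n': 20}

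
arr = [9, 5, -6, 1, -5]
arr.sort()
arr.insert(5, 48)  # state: [-6, -5, 1, 5, 9, 48]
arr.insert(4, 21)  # [-6, -5, 1, 5, 21, 9, 48]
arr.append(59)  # [-6, -5, 1, 5, 21, 9, 48, 59]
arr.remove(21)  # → [-6, -5, 1, 5, 9, 48, 59]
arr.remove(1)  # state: [-6, -5, 5, 9, 48, 59]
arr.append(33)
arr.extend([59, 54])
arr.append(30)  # [-6, -5, 5, 9, 48, 59, 33, 59, 54, 30]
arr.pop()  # 30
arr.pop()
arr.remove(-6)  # [-5, 5, 9, 48, 59, 33, 59]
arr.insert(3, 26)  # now [-5, 5, 9, 26, 48, 59, 33, 59]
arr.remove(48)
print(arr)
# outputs [-5, 5, 9, 26, 59, 33, 59]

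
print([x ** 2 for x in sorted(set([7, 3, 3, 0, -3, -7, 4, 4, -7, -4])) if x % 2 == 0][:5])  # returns [16, 0, 16]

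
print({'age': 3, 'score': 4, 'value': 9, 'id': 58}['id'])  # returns 58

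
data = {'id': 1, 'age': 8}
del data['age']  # {'id': 1}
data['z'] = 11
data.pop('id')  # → 1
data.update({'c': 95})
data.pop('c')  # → 95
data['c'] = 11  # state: {'z': 11, 'c': 11}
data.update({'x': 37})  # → {'z': 11, 'c': 11, 'x': 37}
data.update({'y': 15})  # {'z': 11, 'c': 11, 'x': 37, 'y': 15}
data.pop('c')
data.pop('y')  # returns 15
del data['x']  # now {'z': 11}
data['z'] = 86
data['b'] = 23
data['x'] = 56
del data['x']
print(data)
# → {'z': 86, 'b': 23}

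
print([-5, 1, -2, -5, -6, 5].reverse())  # None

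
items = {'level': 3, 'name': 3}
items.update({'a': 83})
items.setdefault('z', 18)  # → 18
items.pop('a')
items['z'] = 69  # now {'level': 3, 'name': 3, 'z': 69}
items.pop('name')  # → 3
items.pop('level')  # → 3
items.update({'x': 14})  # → {'z': 69, 'x': 14}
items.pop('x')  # 14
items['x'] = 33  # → {'z': 69, 'x': 33}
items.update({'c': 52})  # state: {'z': 69, 'x': 33, 'c': 52}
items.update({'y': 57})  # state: {'z': 69, 'x': 33, 'c': 52, 'y': 57}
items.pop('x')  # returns 33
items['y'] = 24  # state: {'z': 69, 'c': 52, 'y': 24}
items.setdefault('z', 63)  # 69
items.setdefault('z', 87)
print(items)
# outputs {'z': 69, 'c': 52, 'y': 24}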